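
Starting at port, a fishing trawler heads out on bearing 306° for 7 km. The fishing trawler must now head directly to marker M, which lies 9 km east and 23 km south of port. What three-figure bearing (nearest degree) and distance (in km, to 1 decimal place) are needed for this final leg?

Leg 1 (306°, 7 km): east 7 sin 306° = -5.66, north 7 cos 306° = 4.11
Current position: (-5.66, 4.11). Target: (9, -23). Remaining: Δeast = 14.66, Δnorth = -27.11.
Bearing = atan2(14.66, -27.11) mod 360° = 151.60°; distance = √((14.66)² + (-27.11)²) = 30.825 km.

152°, 30.8 km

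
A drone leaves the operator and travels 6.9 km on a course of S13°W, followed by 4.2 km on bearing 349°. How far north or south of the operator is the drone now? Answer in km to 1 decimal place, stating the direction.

2.6 km south

Leg 1 (S13°W, 6.9 km): east 6.9 sin 193° = -1.55, north 6.9 cos 193° = -6.72
Leg 2 (349°, 4.2 km): east 4.2 sin 349° = -0.80, north 4.2 cos 349° = 4.12
Net north component: -2.60 km.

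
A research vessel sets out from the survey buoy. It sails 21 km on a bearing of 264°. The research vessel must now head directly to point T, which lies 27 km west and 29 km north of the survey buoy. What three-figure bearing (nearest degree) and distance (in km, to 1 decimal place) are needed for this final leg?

Leg 1 (264°, 21 km): east 21 sin 264° = -20.88, north 21 cos 264° = -2.20
Current position: (-20.88, -2.20). Target: (-27, 29). Remaining: Δeast = -6.12, Δnorth = 31.20.
Bearing = atan2(-6.12, 31.20) mod 360° = 348.91°; distance = √((-6.12)² + (31.20)²) = 31.789 km.

349°, 31.8 km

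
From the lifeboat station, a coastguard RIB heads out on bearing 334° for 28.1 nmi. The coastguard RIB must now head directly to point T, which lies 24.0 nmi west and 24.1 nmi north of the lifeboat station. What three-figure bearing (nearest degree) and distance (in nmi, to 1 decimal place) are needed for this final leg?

264°, 11.7 nmi

Leg 1 (334°, 28.1 nmi): east 28.1 sin 334° = -12.32, north 28.1 cos 334° = 25.26
Current position: (-12.32, 25.26). Target: (-24.0, 24.1). Remaining: Δeast = -11.68, Δnorth = -1.16.
Bearing = atan2(-11.68, -1.16) mod 360° = 264.35°; distance = √((-11.68)² + (-1.16)²) = 11.739 nmi.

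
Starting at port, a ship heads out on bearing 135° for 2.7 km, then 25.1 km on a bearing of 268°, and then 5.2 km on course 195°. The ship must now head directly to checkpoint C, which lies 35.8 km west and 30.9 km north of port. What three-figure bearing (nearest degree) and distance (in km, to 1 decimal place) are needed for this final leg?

Leg 1 (135°, 2.7 km): east 2.7 sin 135° = 1.91, north 2.7 cos 135° = -1.91
Leg 2 (268°, 25.1 km): east 25.1 sin 268° = -25.08, north 25.1 cos 268° = -0.88
Leg 3 (195°, 5.2 km): east 5.2 sin 195° = -1.35, north 5.2 cos 195° = -5.02
Current position: (-24.52, -7.81). Target: (-35.8, 30.9). Remaining: Δeast = -11.28, Δnorth = 38.71.
Bearing = atan2(-11.28, 38.71) mod 360° = 343.76°; distance = √((-11.28)² + (38.71)²) = 40.318 km.

344°, 40.3 km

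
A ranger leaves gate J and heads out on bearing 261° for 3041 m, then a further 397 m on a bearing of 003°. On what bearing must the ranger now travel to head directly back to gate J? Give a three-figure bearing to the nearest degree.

Leg 1 (261°, 3041 m): east 3041 sin 261° = -3003.56, north 3041 cos 261° = -475.72
Leg 2 (003°, 397 m): east 397 sin 3° = 20.78, north 397 cos 3° = 396.46
Net displacement: -2982.78 east, -79.26 north. Direction back to start is (2982.78, 79.26): bearing = atan2(2982.78, 79.26) mod 360° = 88.48° ≈ 088°.

088°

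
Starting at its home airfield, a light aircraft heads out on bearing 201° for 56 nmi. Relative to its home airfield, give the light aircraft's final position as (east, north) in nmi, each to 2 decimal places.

(-20.07, -52.28)

Leg 1 (201°, 56 nmi): east 56 sin 201° = -20.07, north 56 cos 201° = -52.28
Summing: -20.07 nmi east, -52.28 nmi north → (-20.07, -52.28).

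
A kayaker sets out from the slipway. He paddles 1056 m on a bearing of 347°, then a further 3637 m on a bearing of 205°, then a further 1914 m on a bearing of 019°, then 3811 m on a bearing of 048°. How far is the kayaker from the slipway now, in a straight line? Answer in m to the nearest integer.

Leg 1 (347°, 1056 m): east 1056 sin 347° = -237.55, north 1056 cos 347° = 1028.93
Leg 2 (205°, 3637 m): east 3637 sin 205° = -1537.06, north 3637 cos 205° = -3296.24
Leg 3 (019°, 1914 m): east 1914 sin 19° = 623.14, north 1914 cos 19° = 1809.72
Leg 4 (048°, 3811 m): east 3811 sin 48° = 2832.12, north 3811 cos 48° = 2550.06
Net: 1680.65 east, 2092.47 north. Distance = √((1680.65)² + (2092.47)²) = 2683.846 m.

2684 m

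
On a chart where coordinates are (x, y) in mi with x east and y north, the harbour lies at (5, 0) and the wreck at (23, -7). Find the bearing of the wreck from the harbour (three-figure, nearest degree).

Δeast = 23 − 5 = 18.00; Δnorth = -7 − 0 = -7.00.
Bearing = atan2(Δeast, Δnorth) mod 360° = 111.25° ≈ 111°.

111°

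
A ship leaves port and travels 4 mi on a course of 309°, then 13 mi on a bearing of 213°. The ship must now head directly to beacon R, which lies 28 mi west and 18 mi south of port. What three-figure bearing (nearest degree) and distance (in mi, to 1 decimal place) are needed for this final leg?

242°, 20.2 mi

Leg 1 (309°, 4 mi): east 4 sin 309° = -3.11, north 4 cos 309° = 2.52
Leg 2 (213°, 13 mi): east 13 sin 213° = -7.08, north 13 cos 213° = -10.90
Current position: (-10.19, -8.39). Target: (-28, -18). Remaining: Δeast = -17.81, Δnorth = -9.61.
Bearing = atan2(-17.81, -9.61) mod 360° = 241.64°; distance = √((-17.81)² + (-9.61)²) = 20.240 mi.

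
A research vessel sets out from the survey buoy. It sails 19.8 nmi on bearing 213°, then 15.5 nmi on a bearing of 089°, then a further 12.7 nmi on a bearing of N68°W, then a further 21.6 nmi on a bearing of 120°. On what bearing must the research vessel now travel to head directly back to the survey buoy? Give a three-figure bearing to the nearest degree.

333°

Leg 1 (213°, 19.8 nmi): east 19.8 sin 213° = -10.78, north 19.8 cos 213° = -16.61
Leg 2 (089°, 15.5 nmi): east 15.5 sin 89° = 15.50, north 15.5 cos 89° = 0.27
Leg 3 (N68°W, 12.7 nmi): east 12.7 sin 292° = -11.78, north 12.7 cos 292° = 4.76
Leg 4 (120°, 21.6 nmi): east 21.6 sin 120° = 18.71, north 21.6 cos 120° = -10.80
Net displacement: 11.64 east, -22.38 north. Direction back to start is (-11.64, 22.38): bearing = atan2(-11.64, 22.38) mod 360° = 332.51° ≈ 333°.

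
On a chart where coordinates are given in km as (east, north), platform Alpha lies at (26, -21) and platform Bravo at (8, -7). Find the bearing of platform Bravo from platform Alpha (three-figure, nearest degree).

Δeast = 8 − 26 = -18.00; Δnorth = -7 − -21 = 14.00.
Bearing = atan2(Δeast, Δnorth) mod 360° = 307.87° ≈ 308°.

308°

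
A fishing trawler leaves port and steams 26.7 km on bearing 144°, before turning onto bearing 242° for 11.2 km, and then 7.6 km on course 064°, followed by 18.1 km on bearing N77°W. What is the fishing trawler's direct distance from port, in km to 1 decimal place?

20.1 km

Leg 1 (144°, 26.7 km): east 26.7 sin 144° = 15.69, north 26.7 cos 144° = -21.60
Leg 2 (242°, 11.2 km): east 11.2 sin 242° = -9.89, north 11.2 cos 242° = -5.26
Leg 3 (064°, 7.6 km): east 7.6 sin 64° = 6.83, north 7.6 cos 64° = 3.33
Leg 4 (N77°W, 18.1 km): east 18.1 sin 283° = -17.64, north 18.1 cos 283° = 4.07
Net: -5.00 east, -19.46 north. Distance = √((-5.00)² + (-19.46)²) = 20.088 km.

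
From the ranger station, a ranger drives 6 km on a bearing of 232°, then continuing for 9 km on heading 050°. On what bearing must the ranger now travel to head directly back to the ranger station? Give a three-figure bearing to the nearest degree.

226°

Leg 1 (232°, 6 km): east 6 sin 232° = -4.73, north 6 cos 232° = -3.69
Leg 2 (050°, 9 km): east 9 sin 50° = 6.89, north 9 cos 50° = 5.79
Net displacement: 2.17 east, 2.09 north. Direction back to start is (-2.17, -2.09): bearing = atan2(-2.17, -2.09) mod 360° = 226.01° ≈ 226°.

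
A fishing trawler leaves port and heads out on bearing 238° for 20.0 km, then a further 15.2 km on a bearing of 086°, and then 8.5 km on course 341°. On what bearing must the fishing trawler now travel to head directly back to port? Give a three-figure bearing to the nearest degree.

Leg 1 (238°, 20.0 km): east 20.0 sin 238° = -16.96, north 20.0 cos 238° = -10.60
Leg 2 (086°, 15.2 km): east 15.2 sin 86° = 15.16, north 15.2 cos 86° = 1.06
Leg 3 (341°, 8.5 km): east 8.5 sin 341° = -2.77, north 8.5 cos 341° = 8.04
Net displacement: -4.57 east, -1.50 north. Direction back to start is (4.57, 1.50): bearing = atan2(4.57, 1.50) mod 360° = 71.80° ≈ 072°.

072°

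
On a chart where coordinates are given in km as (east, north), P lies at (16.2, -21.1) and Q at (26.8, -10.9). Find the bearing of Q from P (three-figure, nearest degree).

046°

Δeast = 26.8 − 16.2 = 10.60; Δnorth = -10.9 − -21.1 = 10.20.
Bearing = atan2(Δeast, Δnorth) mod 360° = 46.10° ≈ 046°.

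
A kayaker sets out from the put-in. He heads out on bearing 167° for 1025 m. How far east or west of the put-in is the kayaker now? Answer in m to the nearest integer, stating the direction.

Leg 1 (167°, 1025 m): east 1025 sin 167° = 230.57, north 1025 cos 167° = -998.73
Net east component: 230.57 m.

231 m east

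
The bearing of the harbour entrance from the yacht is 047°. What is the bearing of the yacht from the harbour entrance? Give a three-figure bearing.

227°

Back-bearing = 047° + 180° = 227°.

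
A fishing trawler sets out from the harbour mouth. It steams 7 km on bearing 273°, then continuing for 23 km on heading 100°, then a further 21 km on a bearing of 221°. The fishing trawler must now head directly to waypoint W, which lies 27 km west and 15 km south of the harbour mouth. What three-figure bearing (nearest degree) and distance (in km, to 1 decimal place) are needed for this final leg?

279°, 29.2 km

Leg 1 (273°, 7 km): east 7 sin 273° = -6.99, north 7 cos 273° = 0.37
Leg 2 (100°, 23 km): east 23 sin 100° = 22.65, north 23 cos 100° = -3.99
Leg 3 (221°, 21 km): east 21 sin 221° = -13.78, north 21 cos 221° = -15.85
Current position: (1.88, -19.48). Target: (-27, -15). Remaining: Δeast = -28.88, Δnorth = 4.48.
Bearing = atan2(-28.88, 4.48) mod 360° = 278.81°; distance = √((-28.88)² + (4.48)²) = 29.228 km.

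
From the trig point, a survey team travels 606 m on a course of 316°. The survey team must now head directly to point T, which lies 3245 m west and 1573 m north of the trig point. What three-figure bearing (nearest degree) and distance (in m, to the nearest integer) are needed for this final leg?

292°, 3044 m

Leg 1 (316°, 606 m): east 606 sin 316° = -420.96, north 606 cos 316° = 435.92
Current position: (-420.96, 435.92). Target: (-3245, 1573). Remaining: Δeast = -2824.04, Δnorth = 1137.08.
Bearing = atan2(-2824.04, 1137.08) mod 360° = 291.93°; distance = √((-2824.04)² + (1137.08)²) = 3044.361 m.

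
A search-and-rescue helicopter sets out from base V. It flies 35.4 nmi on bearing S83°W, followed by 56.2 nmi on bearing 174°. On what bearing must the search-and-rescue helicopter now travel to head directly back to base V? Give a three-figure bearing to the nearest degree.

026°

Leg 1 (S83°W, 35.4 nmi): east 35.4 sin 263° = -35.14, north 35.4 cos 263° = -4.31
Leg 2 (174°, 56.2 nmi): east 56.2 sin 174° = 5.87, north 56.2 cos 174° = -55.89
Net displacement: -29.26 east, -60.21 north. Direction back to start is (29.26, 60.21): bearing = atan2(29.26, 60.21) mod 360° = 25.92° ≈ 026°.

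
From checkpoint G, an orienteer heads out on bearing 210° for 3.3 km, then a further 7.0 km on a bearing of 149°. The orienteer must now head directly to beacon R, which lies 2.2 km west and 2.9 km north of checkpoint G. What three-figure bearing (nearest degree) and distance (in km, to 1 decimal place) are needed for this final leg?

341°, 12.5 km

Leg 1 (210°, 3.3 km): east 3.3 sin 210° = -1.65, north 3.3 cos 210° = -2.86
Leg 2 (149°, 7.0 km): east 7.0 sin 149° = 3.61, north 7.0 cos 149° = -6.00
Current position: (1.96, -8.86). Target: (-2.2, 2.9). Remaining: Δeast = -4.16, Δnorth = 11.76.
Bearing = atan2(-4.16, 11.76) mod 360° = 340.54°; distance = √((-4.16)² + (11.76)²) = 12.471 km.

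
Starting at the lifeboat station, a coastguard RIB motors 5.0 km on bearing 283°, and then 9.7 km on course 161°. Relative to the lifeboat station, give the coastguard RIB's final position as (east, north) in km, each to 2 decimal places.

(-1.71, -8.05)

Leg 1 (283°, 5.0 km): east 5.0 sin 283° = -4.87, north 5.0 cos 283° = 1.12
Leg 2 (161°, 9.7 km): east 9.7 sin 161° = 3.16, north 9.7 cos 161° = -9.17
Summing: -1.71 km east, -8.05 km north → (-1.71, -8.05).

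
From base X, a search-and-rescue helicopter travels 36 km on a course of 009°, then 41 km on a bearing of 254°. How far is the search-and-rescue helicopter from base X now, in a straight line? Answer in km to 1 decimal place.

Leg 1 (009°, 36 km): east 36 sin 9° = 5.63, north 36 cos 9° = 35.56
Leg 2 (254°, 41 km): east 41 sin 254° = -39.41, north 41 cos 254° = -11.30
Net: -33.78 east, 24.26 north. Distance = √((-33.78)² + (24.26)²) = 41.586 km.

41.6 km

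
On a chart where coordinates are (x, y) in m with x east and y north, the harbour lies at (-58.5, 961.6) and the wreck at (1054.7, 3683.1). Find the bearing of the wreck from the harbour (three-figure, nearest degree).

Δeast = 1054.7 − -58.5 = 1113.20; Δnorth = 3683.1 − 961.6 = 2721.50.
Bearing = atan2(Δeast, Δnorth) mod 360° = 22.25° ≈ 022°.

022°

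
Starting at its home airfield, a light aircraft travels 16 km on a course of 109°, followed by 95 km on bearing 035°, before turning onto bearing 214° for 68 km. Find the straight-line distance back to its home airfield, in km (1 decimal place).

35.5 km

Leg 1 (109°, 16 km): east 16 sin 109° = 15.13, north 16 cos 109° = -5.21
Leg 2 (035°, 95 km): east 95 sin 35° = 54.49, north 95 cos 35° = 77.82
Leg 3 (214°, 68 km): east 68 sin 214° = -38.03, north 68 cos 214° = -56.37
Net: 31.59 east, 16.24 north. Distance = √((31.59)² + (16.24)²) = 35.521 km.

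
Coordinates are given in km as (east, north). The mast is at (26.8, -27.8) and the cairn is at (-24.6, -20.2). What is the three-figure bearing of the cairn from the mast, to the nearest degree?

278°

Δeast = -24.6 − 26.8 = -51.40; Δnorth = -20.2 − -27.8 = 7.60.
Bearing = atan2(Δeast, Δnorth) mod 360° = 278.41° ≈ 278°.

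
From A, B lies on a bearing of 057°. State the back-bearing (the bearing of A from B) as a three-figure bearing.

Back-bearing = 057° + 180° = 237°.

237°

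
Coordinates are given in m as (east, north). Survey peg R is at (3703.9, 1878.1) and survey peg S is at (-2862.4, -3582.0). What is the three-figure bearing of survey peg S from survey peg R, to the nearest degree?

230°

Δeast = -2862.4 − 3703.9 = -6566.30; Δnorth = -3582.0 − 1878.1 = -5460.10.
Bearing = atan2(Δeast, Δnorth) mod 360° = 230.26° ≈ 230°.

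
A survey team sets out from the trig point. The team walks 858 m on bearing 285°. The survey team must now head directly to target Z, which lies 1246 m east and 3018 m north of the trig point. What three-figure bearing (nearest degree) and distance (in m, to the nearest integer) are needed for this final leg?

Leg 1 (285°, 858 m): east 858 sin 285° = -828.76, north 858 cos 285° = 222.07
Current position: (-828.76, 222.07). Target: (1246, 3018). Remaining: Δeast = 2074.76, Δnorth = 2795.93.
Bearing = atan2(2074.76, 2795.93) mod 360° = 36.58°; distance = √((2074.76)² + (2795.93)²) = 3481.650 m.

037°, 3482 m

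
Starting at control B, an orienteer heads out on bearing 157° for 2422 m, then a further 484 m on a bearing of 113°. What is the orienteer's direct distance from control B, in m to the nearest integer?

2790 m

Leg 1 (157°, 2422 m): east 2422 sin 157° = 946.35, north 2422 cos 157° = -2229.46
Leg 2 (113°, 484 m): east 484 sin 113° = 445.52, north 484 cos 113° = -189.11
Net: 1391.88 east, -2418.58 north. Distance = √((1391.88)² + (-2418.58)²) = 2790.489 m.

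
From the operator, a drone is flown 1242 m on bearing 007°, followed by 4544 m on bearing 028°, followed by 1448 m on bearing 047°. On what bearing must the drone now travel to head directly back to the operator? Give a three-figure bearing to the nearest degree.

208°

Leg 1 (007°, 1242 m): east 1242 sin 7° = 151.36, north 1242 cos 7° = 1232.74
Leg 2 (028°, 4544 m): east 4544 sin 28° = 2133.28, north 4544 cos 28° = 4012.11
Leg 3 (047°, 1448 m): east 1448 sin 47° = 1059.00, north 1448 cos 47° = 987.53
Net displacement: 3343.64 east, 6232.39 north. Direction back to start is (-3343.64, -6232.39): bearing = atan2(-3343.64, -6232.39) mod 360° = 208.21° ≈ 208°.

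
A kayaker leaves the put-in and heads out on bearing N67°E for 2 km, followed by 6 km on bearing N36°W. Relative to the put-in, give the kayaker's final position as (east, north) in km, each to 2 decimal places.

(-1.69, 5.64)

Leg 1 (N67°E, 2 km): east 2 sin 67° = 1.84, north 2 cos 67° = 0.78
Leg 2 (N36°W, 6 km): east 6 sin 324° = -3.53, north 6 cos 324° = 4.85
Summing: -1.69 km east, 5.64 km north → (-1.69, 5.64).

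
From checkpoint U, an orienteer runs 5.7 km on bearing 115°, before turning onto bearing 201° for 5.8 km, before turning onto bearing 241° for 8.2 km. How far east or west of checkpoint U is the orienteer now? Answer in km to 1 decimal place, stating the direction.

4.1 km west

Leg 1 (115°, 5.7 km): east 5.7 sin 115° = 5.17, north 5.7 cos 115° = -2.41
Leg 2 (201°, 5.8 km): east 5.8 sin 201° = -2.08, north 5.8 cos 201° = -5.41
Leg 3 (241°, 8.2 km): east 8.2 sin 241° = -7.17, north 8.2 cos 241° = -3.98
Net east component: -4.08 km.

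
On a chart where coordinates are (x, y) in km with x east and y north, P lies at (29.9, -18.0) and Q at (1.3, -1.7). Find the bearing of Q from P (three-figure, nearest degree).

Δeast = 1.3 − 29.9 = -28.60; Δnorth = -1.7 − -18.0 = 16.30.
Bearing = atan2(Δeast, Δnorth) mod 360° = 299.68° ≈ 300°.

300°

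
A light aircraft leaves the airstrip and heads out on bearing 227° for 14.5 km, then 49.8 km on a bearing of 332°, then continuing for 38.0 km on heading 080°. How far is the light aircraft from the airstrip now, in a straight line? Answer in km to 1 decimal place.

Leg 1 (227°, 14.5 km): east 14.5 sin 227° = -10.60, north 14.5 cos 227° = -9.89
Leg 2 (332°, 49.8 km): east 49.8 sin 332° = -23.38, north 49.8 cos 332° = 43.97
Leg 3 (080°, 38.0 km): east 38.0 sin 80° = 37.42, north 38.0 cos 80° = 6.60
Net: 3.44 east, 40.68 north. Distance = √((3.44)² + (40.68)²) = 40.825 km.

40.8 km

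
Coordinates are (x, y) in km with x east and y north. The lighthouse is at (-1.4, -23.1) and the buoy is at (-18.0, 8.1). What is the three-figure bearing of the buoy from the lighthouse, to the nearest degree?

332°

Δeast = -18.0 − -1.4 = -16.60; Δnorth = 8.1 − -23.1 = 31.20.
Bearing = atan2(Δeast, Δnorth) mod 360° = 331.98° ≈ 332°.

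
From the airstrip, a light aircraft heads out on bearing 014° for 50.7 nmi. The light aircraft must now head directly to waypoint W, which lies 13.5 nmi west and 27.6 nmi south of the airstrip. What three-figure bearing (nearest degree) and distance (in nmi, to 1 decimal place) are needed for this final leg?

199°, 81.0 nmi

Leg 1 (014°, 50.7 nmi): east 50.7 sin 14° = 12.27, north 50.7 cos 14° = 49.19
Current position: (12.27, 49.19). Target: (-13.5, -27.6). Remaining: Δeast = -25.77, Δnorth = -76.79.
Bearing = atan2(-25.77, -76.79) mod 360° = 198.55°; distance = √((-25.77)² + (-76.79)²) = 81.001 nmi.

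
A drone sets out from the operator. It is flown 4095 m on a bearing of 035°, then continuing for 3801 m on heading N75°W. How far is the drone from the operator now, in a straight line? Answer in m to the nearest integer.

4535 m

Leg 1 (035°, 4095 m): east 4095 sin 35° = 2348.80, north 4095 cos 35° = 3354.43
Leg 2 (N75°W, 3801 m): east 3801 sin 285° = -3671.48, north 3801 cos 285° = 983.77
Net: -1322.69 east, 4338.20 north. Distance = √((-1322.69)² + (4338.20)²) = 4535.358 m.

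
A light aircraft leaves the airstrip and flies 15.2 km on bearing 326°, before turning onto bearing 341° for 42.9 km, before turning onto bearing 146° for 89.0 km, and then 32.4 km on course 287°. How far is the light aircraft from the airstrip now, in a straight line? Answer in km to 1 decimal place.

11.7 km

Leg 1 (326°, 15.2 km): east 15.2 sin 326° = -8.50, north 15.2 cos 326° = 12.60
Leg 2 (341°, 42.9 km): east 42.9 sin 341° = -13.97, north 42.9 cos 341° = 40.56
Leg 3 (146°, 89.0 km): east 89.0 sin 146° = 49.77, north 89.0 cos 146° = -73.78
Leg 4 (287°, 32.4 km): east 32.4 sin 287° = -30.98, north 32.4 cos 287° = 9.47
Net: -3.68 east, -11.15 north. Distance = √((-3.68)² + (-11.15)²) = 11.740 km.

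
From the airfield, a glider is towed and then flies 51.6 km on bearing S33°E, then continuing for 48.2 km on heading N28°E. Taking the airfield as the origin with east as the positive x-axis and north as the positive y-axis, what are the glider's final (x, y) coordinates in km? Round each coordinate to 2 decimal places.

(50.73, -0.72)

Leg 1 (S33°E, 51.6 km): east 51.6 sin 147° = 28.10, north 51.6 cos 147° = -43.28
Leg 2 (N28°E, 48.2 km): east 48.2 sin 28° = 22.63, north 48.2 cos 28° = 42.56
Summing: 50.73 km east, -0.72 km north → (50.73, -0.72).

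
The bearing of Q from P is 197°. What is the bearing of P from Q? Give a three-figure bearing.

Back-bearing = 197° − 180° = 017°.

017°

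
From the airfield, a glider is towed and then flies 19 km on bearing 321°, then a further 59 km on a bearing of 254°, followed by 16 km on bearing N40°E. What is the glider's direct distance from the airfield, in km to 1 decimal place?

59.4 km

Leg 1 (321°, 19 km): east 19 sin 321° = -11.96, north 19 cos 321° = 14.77
Leg 2 (254°, 59 km): east 59 sin 254° = -56.71, north 59 cos 254° = -16.26
Leg 3 (N40°E, 16 km): east 16 sin 40° = 10.28, north 16 cos 40° = 12.26
Net: -58.39 east, 10.76 north. Distance = √((-58.39)² + (10.76)²) = 59.370 km.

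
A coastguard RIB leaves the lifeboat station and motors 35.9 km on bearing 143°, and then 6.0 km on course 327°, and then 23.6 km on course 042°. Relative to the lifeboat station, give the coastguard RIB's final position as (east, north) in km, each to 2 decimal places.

(34.13, -6.10)

Leg 1 (143°, 35.9 km): east 35.9 sin 143° = 21.61, north 35.9 cos 143° = -28.67
Leg 2 (327°, 6.0 km): east 6.0 sin 327° = -3.27, north 6.0 cos 327° = 5.03
Leg 3 (042°, 23.6 km): east 23.6 sin 42° = 15.79, north 23.6 cos 42° = 17.54
Summing: 34.13 km east, -6.10 km north → (34.13, -6.10).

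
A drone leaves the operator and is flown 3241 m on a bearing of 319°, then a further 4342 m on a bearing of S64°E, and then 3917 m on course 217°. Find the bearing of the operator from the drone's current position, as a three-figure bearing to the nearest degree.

013°

Leg 1 (319°, 3241 m): east 3241 sin 319° = -2126.29, north 3241 cos 319° = 2446.01
Leg 2 (S64°E, 4342 m): east 4342 sin 116° = 3902.56, north 4342 cos 116° = -1903.41
Leg 3 (217°, 3917 m): east 3917 sin 217° = -2357.31, north 3917 cos 217° = -3128.26
Net displacement: -581.03 east, -2585.65 north. Direction back to start is (581.03, 2585.65): bearing = atan2(581.03, 2585.65) mod 360° = 12.66° ≈ 013°.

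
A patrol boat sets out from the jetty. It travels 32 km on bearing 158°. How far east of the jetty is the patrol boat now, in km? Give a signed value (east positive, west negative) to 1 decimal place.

12.0 km

Leg 1 (158°, 32 km): east 32 sin 158° = 11.99, north 32 cos 158° = -29.67
Net east component: 11.99 km.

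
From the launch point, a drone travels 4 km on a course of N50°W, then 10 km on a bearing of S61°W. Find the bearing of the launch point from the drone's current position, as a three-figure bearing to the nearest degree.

079°

Leg 1 (N50°W, 4 km): east 4 sin 310° = -3.06, north 4 cos 310° = 2.57
Leg 2 (S61°W, 10 km): east 10 sin 241° = -8.75, north 10 cos 241° = -4.85
Net displacement: -11.81 east, -2.28 north. Direction back to start is (11.81, 2.28): bearing = atan2(11.81, 2.28) mod 360° = 79.09° ≈ 079°.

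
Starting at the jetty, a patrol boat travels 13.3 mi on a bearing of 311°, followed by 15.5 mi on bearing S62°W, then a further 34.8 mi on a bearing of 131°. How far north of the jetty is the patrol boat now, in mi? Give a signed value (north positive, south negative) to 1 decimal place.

Leg 1 (311°, 13.3 mi): east 13.3 sin 311° = -10.04, north 13.3 cos 311° = 8.73
Leg 2 (S62°W, 15.5 mi): east 15.5 sin 242° = -13.69, north 15.5 cos 242° = -7.28
Leg 3 (131°, 34.8 mi): east 34.8 sin 131° = 26.26, north 34.8 cos 131° = -22.83
Net north component: -21.38 mi.

-21.4 mi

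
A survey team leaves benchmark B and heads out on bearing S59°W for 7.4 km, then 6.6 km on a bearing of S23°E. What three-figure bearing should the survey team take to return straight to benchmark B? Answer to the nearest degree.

Leg 1 (S59°W, 7.4 km): east 7.4 sin 239° = -6.34, north 7.4 cos 239° = -3.81
Leg 2 (S23°E, 6.6 km): east 6.6 sin 157° = 2.58, north 6.6 cos 157° = -6.08
Net displacement: -3.76 east, -9.89 north. Direction back to start is (3.76, 9.89): bearing = atan2(3.76, 9.89) mod 360° = 20.84° ≈ 021°.

021°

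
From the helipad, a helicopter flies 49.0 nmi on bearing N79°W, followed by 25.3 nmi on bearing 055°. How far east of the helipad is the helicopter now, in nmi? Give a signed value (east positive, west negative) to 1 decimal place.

Leg 1 (N79°W, 49.0 nmi): east 49.0 sin 281° = -48.10, north 49.0 cos 281° = 9.35
Leg 2 (055°, 25.3 nmi): east 25.3 sin 55° = 20.72, north 25.3 cos 55° = 14.51
Net east component: -27.38 nmi.

-27.4 nmi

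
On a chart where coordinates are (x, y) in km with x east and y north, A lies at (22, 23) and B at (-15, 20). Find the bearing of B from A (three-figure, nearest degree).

265°

Δeast = -15 − 22 = -37.00; Δnorth = 20 − 23 = -3.00.
Bearing = atan2(Δeast, Δnorth) mod 360° = 265.36° ≈ 265°.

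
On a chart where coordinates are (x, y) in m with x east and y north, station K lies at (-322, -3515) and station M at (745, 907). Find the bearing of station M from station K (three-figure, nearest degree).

014°

Δeast = 745 − -322 = 1067.00; Δnorth = 907 − -3515 = 4422.00.
Bearing = atan2(Δeast, Δnorth) mod 360° = 13.57° ≈ 014°.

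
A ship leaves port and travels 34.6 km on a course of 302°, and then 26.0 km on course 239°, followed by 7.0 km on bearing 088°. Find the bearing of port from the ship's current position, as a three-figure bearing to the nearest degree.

Leg 1 (302°, 34.6 km): east 34.6 sin 302° = -29.34, north 34.6 cos 302° = 18.34
Leg 2 (239°, 26.0 km): east 26.0 sin 239° = -22.29, north 26.0 cos 239° = -13.39
Leg 3 (088°, 7.0 km): east 7.0 sin 88° = 7.00, north 7.0 cos 88° = 0.24
Net displacement: -44.63 east, 5.19 north. Direction back to start is (44.63, -5.19): bearing = atan2(44.63, -5.19) mod 360° = 96.63° ≈ 097°.

097°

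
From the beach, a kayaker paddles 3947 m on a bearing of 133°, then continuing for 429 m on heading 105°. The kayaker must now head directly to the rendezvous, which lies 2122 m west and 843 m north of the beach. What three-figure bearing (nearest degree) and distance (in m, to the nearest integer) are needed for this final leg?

Leg 1 (133°, 3947 m): east 3947 sin 133° = 2886.65, north 3947 cos 133° = -2691.85
Leg 2 (105°, 429 m): east 429 sin 105° = 414.38, north 429 cos 105° = -111.03
Current position: (3301.04, -2802.88). Target: (-2122, 843). Remaining: Δeast = -5423.04, Δnorth = 3645.88.
Bearing = atan2(-5423.04, 3645.88) mod 360° = 303.91°; distance = √((-5423.04)² + (3645.88)²) = 6534.658 m.

304°, 6535 m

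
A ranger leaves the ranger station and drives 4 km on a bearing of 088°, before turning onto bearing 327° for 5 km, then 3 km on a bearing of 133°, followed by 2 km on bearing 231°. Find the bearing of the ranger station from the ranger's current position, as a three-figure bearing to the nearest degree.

Leg 1 (088°, 4 km): east 4 sin 88° = 4.00, north 4 cos 88° = 0.14
Leg 2 (327°, 5 km): east 5 sin 327° = -2.72, north 5 cos 327° = 4.19
Leg 3 (133°, 3 km): east 3 sin 133° = 2.19, north 3 cos 133° = -2.05
Leg 4 (231°, 2 km): east 2 sin 231° = -1.55, north 2 cos 231° = -1.26
Net displacement: 1.91 east, 1.03 north. Direction back to start is (-1.91, -1.03): bearing = atan2(-1.91, -1.03) mod 360° = 241.75° ≈ 242°.

242°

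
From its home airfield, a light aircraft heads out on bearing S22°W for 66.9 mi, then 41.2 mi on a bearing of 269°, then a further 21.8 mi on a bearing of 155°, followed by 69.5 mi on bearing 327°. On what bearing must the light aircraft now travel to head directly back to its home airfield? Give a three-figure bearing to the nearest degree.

Leg 1 (S22°W, 66.9 mi): east 66.9 sin 202° = -25.06, north 66.9 cos 202° = -62.03
Leg 2 (269°, 41.2 mi): east 41.2 sin 269° = -41.19, north 41.2 cos 269° = -0.72
Leg 3 (155°, 21.8 mi): east 21.8 sin 155° = 9.21, north 21.8 cos 155° = -19.76
Leg 4 (327°, 69.5 mi): east 69.5 sin 327° = -37.85, north 69.5 cos 327° = 58.29
Net displacement: -94.89 east, -24.22 north. Direction back to start is (94.89, 24.22): bearing = atan2(94.89, 24.22) mod 360° = 75.68° ≈ 076°.

076°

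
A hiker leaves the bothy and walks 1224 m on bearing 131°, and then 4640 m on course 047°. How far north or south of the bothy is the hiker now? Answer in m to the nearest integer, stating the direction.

2361 m north

Leg 1 (131°, 1224 m): east 1224 sin 131° = 923.76, north 1224 cos 131° = -803.02
Leg 2 (047°, 4640 m): east 4640 sin 47° = 3393.48, north 4640 cos 47° = 3164.47
Net north component: 2361.46 m.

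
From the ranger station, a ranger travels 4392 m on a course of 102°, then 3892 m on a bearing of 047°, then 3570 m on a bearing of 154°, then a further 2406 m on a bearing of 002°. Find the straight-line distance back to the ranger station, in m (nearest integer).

8841 m

Leg 1 (102°, 4392 m): east 4392 sin 102° = 4296.02, north 4392 cos 102° = -913.15
Leg 2 (047°, 3892 m): east 3892 sin 47° = 2846.43, north 3892 cos 47° = 2654.34
Leg 3 (154°, 3570 m): east 3570 sin 154° = 1564.98, north 3570 cos 154° = -3208.69
Leg 4 (002°, 2406 m): east 2406 sin 2° = 83.97, north 2406 cos 2° = 2404.53
Net: 8791.41 east, 937.03 north. Distance = √((8791.41)² + (937.03)²) = 8841.201 m.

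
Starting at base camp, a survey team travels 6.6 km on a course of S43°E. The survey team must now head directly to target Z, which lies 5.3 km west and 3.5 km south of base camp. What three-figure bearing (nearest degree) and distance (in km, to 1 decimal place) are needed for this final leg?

278°, 9.9 km

Leg 1 (S43°E, 6.6 km): east 6.6 sin 137° = 4.50, north 6.6 cos 137° = -4.83
Current position: (4.50, -4.83). Target: (-5.3, -3.5). Remaining: Δeast = -9.80, Δnorth = 1.33.
Bearing = atan2(-9.80, 1.33) mod 360° = 277.71°; distance = √((-9.80)² + (1.33)²) = 9.891 km.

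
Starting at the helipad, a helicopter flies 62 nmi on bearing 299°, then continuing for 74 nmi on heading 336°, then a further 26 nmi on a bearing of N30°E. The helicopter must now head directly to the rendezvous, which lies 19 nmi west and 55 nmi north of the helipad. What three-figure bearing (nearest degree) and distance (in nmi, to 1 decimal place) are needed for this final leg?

141°, 83.6 nmi

Leg 1 (299°, 62 nmi): east 62 sin 299° = -54.23, north 62 cos 299° = 30.06
Leg 2 (336°, 74 nmi): east 74 sin 336° = -30.10, north 74 cos 336° = 67.60
Leg 3 (N30°E, 26 nmi): east 26 sin 30° = 13.00, north 26 cos 30° = 22.52
Current position: (-71.32, 120.18). Target: (-19, 55). Remaining: Δeast = 52.32, Δnorth = -65.18.
Bearing = atan2(52.32, -65.18) mod 360° = 141.24°; distance = √((52.32)² + (-65.18)²) = 83.582 nmi.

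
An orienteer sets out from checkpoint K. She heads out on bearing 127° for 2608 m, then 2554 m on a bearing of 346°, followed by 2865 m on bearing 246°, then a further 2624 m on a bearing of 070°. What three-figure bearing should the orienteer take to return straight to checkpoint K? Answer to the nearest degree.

Leg 1 (127°, 2608 m): east 2608 sin 127° = 2082.84, north 2608 cos 127° = -1569.53
Leg 2 (346°, 2554 m): east 2554 sin 346° = -617.87, north 2554 cos 346° = 2478.14
Leg 3 (246°, 2865 m): east 2865 sin 246° = -2617.31, north 2865 cos 246° = -1165.30
Leg 4 (070°, 2624 m): east 2624 sin 70° = 2465.75, north 2624 cos 70° = 897.46
Net displacement: 1313.42 east, 640.76 north. Direction back to start is (-1313.42, -640.76): bearing = atan2(-1313.42, -640.76) mod 360° = 243.99° ≈ 244°.

244°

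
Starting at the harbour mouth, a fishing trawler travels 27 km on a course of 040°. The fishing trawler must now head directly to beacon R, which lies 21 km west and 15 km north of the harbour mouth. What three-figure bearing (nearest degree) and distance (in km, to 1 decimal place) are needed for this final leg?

262°, 38.8 km

Leg 1 (040°, 27 km): east 27 sin 40° = 17.36, north 27 cos 40° = 20.68
Current position: (17.36, 20.68). Target: (-21, 15). Remaining: Δeast = -38.36, Δnorth = -5.68.
Bearing = atan2(-38.36, -5.68) mod 360° = 261.57°; distance = √((-38.36)² + (-5.68)²) = 38.774 km.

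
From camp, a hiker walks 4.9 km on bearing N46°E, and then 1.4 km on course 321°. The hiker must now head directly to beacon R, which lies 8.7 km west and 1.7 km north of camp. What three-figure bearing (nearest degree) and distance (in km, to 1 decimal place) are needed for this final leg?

256°, 11.7 km

Leg 1 (N46°E, 4.9 km): east 4.9 sin 46° = 3.52, north 4.9 cos 46° = 3.40
Leg 2 (321°, 1.4 km): east 1.4 sin 321° = -0.88, north 1.4 cos 321° = 1.09
Current position: (2.64, 4.49). Target: (-8.7, 1.7). Remaining: Δeast = -11.34, Δnorth = -2.79.
Bearing = atan2(-11.34, -2.79) mod 360° = 256.17°; distance = √((-11.34)² + (-2.79)²) = 11.682 km.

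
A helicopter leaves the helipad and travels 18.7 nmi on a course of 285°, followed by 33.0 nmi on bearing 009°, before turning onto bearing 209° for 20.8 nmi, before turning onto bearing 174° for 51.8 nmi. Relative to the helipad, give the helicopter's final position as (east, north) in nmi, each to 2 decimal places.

Leg 1 (285°, 18.7 nmi): east 18.7 sin 285° = -18.06, north 18.7 cos 285° = 4.84
Leg 2 (009°, 33.0 nmi): east 33.0 sin 9° = 5.16, north 33.0 cos 9° = 32.59
Leg 3 (209°, 20.8 nmi): east 20.8 sin 209° = -10.08, north 20.8 cos 209° = -18.19
Leg 4 (174°, 51.8 nmi): east 51.8 sin 174° = 5.41, north 51.8 cos 174° = -51.52
Summing: -17.57 nmi east, -32.27 nmi north → (-17.57, -32.27).

(-17.57, -32.27)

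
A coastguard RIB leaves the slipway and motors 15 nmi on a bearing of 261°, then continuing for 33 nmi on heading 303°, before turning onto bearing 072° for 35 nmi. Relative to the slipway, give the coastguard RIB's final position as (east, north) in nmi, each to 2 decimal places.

Leg 1 (261°, 15 nmi): east 15 sin 261° = -14.82, north 15 cos 261° = -2.35
Leg 2 (303°, 33 nmi): east 33 sin 303° = -27.68, north 33 cos 303° = 17.97
Leg 3 (072°, 35 nmi): east 35 sin 72° = 33.29, north 35 cos 72° = 10.82
Summing: -9.20 nmi east, 26.44 nmi north → (-9.20, 26.44).

(-9.20, 26.44)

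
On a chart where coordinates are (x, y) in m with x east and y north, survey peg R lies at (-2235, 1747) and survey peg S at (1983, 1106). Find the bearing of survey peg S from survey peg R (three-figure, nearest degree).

Δeast = 1983 − -2235 = 4218.00; Δnorth = 1106 − 1747 = -641.00.
Bearing = atan2(Δeast, Δnorth) mod 360° = 98.64° ≈ 099°.

099°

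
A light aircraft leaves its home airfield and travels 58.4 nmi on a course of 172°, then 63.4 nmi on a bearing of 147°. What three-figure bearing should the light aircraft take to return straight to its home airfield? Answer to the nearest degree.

Leg 1 (172°, 58.4 nmi): east 58.4 sin 172° = 8.13, north 58.4 cos 172° = -57.83
Leg 2 (147°, 63.4 nmi): east 63.4 sin 147° = 34.53, north 63.4 cos 147° = -53.17
Net displacement: 42.66 east, -111.00 north. Direction back to start is (-42.66, 111.00): bearing = atan2(-42.66, 111.00) mod 360° = 338.98° ≈ 339°.

339°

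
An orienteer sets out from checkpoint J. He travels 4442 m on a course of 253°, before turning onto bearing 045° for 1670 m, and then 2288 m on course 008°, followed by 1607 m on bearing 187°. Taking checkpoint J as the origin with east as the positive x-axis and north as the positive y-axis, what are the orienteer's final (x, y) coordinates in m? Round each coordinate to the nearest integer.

Leg 1 (253°, 4442 m): east 4442 sin 253° = -4247.91, north 4442 cos 253° = -1298.72
Leg 2 (045°, 1670 m): east 1670 sin 45° = 1180.87, north 1670 cos 45° = 1180.87
Leg 3 (008°, 2288 m): east 2288 sin 8° = 318.43, north 2288 cos 8° = 2265.73
Leg 4 (187°, 1607 m): east 1607 sin 187° = -195.84, north 1607 cos 187° = -1595.02
Summing: -2944.45 m east, 552.86 m north → (-2944, 553).

(-2944, 553)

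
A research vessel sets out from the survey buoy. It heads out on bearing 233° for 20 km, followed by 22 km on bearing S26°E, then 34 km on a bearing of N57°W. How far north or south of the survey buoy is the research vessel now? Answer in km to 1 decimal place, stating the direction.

13.3 km south

Leg 1 (233°, 20 km): east 20 sin 233° = -15.97, north 20 cos 233° = -12.04
Leg 2 (S26°E, 22 km): east 22 sin 154° = 9.64, north 22 cos 154° = -19.77
Leg 3 (N57°W, 34 km): east 34 sin 303° = -28.51, north 34 cos 303° = 18.52
Net north component: -13.29 km.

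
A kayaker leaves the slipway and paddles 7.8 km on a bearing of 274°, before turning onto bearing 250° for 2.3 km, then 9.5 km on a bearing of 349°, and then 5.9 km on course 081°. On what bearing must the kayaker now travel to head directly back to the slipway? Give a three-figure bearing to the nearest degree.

149°

Leg 1 (274°, 7.8 km): east 7.8 sin 274° = -7.78, north 7.8 cos 274° = 0.54
Leg 2 (250°, 2.3 km): east 2.3 sin 250° = -2.16, north 2.3 cos 250° = -0.79
Leg 3 (349°, 9.5 km): east 9.5 sin 349° = -1.81, north 9.5 cos 349° = 9.33
Leg 4 (081°, 5.9 km): east 5.9 sin 81° = 5.83, north 5.9 cos 81° = 0.92
Net displacement: -5.93 east, 10.01 north. Direction back to start is (5.93, -10.01): bearing = atan2(5.93, -10.01) mod 360° = 149.36° ≈ 149°.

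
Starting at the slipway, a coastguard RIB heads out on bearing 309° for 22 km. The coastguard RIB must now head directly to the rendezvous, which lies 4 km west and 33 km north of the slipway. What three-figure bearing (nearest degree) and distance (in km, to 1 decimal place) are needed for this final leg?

034°, 23.2 km

Leg 1 (309°, 22 km): east 22 sin 309° = -17.10, north 22 cos 309° = 13.85
Current position: (-17.10, 13.85). Target: (-4, 33). Remaining: Δeast = 13.10, Δnorth = 19.15.
Bearing = atan2(13.10, 19.15) mod 360° = 34.36°; distance = √((13.10)² + (19.15)²) = 23.205 km.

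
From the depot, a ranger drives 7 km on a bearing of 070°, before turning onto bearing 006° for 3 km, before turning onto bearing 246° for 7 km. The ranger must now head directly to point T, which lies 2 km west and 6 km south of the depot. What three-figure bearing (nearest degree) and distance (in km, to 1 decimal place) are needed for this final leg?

196°, 8.9 km

Leg 1 (070°, 7 km): east 7 sin 70° = 6.58, north 7 cos 70° = 2.39
Leg 2 (006°, 3 km): east 3 sin 6° = 0.31, north 3 cos 6° = 2.98
Leg 3 (246°, 7 km): east 7 sin 246° = -6.39, north 7 cos 246° = -2.85
Current position: (0.50, 2.53). Target: (-2, -6). Remaining: Δeast = -2.50, Δnorth = -8.53.
Bearing = atan2(-2.50, -8.53) mod 360° = 196.31°; distance = √((-2.50)² + (-8.53)²) = 8.888 km.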